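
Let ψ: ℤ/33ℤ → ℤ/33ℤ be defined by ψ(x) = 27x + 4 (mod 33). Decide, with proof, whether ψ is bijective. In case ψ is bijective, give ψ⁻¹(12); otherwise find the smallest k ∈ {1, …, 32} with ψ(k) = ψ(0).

11

We have gcd(27, 33) = 3 > 1. Taking s = 0 and t = 11: ψ(0) = 4 and ψ(11) = 27·11 + 4 = 301 ≡ 4 (mod 33).
So ψ(0) = ψ(11) while 0 ≠ 11, so ψ is not injective, hence not bijective.
Since ψ is not bijective, we find the least positive k with ψ(k) = ψ(0): this means 27k ≡ 0 (mod 33), i.e. 33 ∣ 27k. Since gcd(27, 33) = 3, dividing through by 3 this holds exactly when 11 ∣ 9k, and as gcd(9, 11) = 1, exactly when 11 ∣ k.
The smallest positive such k is 11.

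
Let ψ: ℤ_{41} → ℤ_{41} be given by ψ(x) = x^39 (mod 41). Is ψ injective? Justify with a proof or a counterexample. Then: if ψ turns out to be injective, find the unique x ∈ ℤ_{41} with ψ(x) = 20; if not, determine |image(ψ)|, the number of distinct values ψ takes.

Since 41 is prime, the nonzero elements of ℤ_{41} form a cyclic group of order 40.
As gcd(39, 40) = 1, raising to the 39th power is a bijection on this group: if x_1^39 ≡ x_2^39 then (x_1x_2^{−1})^39 = 1, and the only element of order dividing gcd(39, 40) = 1 is 1, so x_1 = x_2.
With ψ(0) = 0 this makes ψ injective on all of ℤ_{41}, hence bijective (finite equal-size domain and codomain). In particular ψ is injective.
Since ψ is injective, we find the preimage of 20. The inverse of x ↦ x^39 on (ℤ_{41})^× is x ↦ x^39, because 39·39 = 1521 = 38·40 + 1 ≡ 1 (mod 40) and x^{40} = 1 for x ≠ 0 (Fermat). So ψ⁻¹(20) = 20^39 mod 41.
Repeated squaring mod 41: 20^1 ≡ 20, 20^2 ≡ 20² = 400 ≡ 31, 20^4 ≡ 31² = 961 ≡ 18, 20^8 ≡ 18² = 324 ≡ 37, 20^16 ≡ 37² = 1369 ≡ 16, 20^32 ≡ 16² = 256 ≡ 10. Since 39 = 32 + 4 + 2 + 1, 20^39 ≡ 10·18·31·20: 10·18 = 180 ≡ 16, then 16·31 = 496 ≡ 4, then 4·20 = 80 ≡ 39. So 20^39 ≡ 39 (mod 41).
Hence ψ⁻¹(20) = 39.

39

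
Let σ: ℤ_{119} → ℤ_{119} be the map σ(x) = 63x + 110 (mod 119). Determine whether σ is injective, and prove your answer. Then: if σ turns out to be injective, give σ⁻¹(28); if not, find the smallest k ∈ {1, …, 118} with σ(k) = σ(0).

We have gcd(63, 119) = 7 > 1. Taking x_1 = 0 and x_2 = 17: σ(0) = 110 and σ(17) = 63·17 + 110 = 1181 ≡ 110 (mod 119).
So σ(0) = σ(17) while 0 ≠ 17, so σ is not injective.
Since σ is not injective, we find the least positive k with σ(k) = σ(0): this means 63k ≡ 0 (mod 119), i.e. 119 ∣ 63k. Since gcd(63, 119) = 7, dividing through by 7 this holds exactly when 17 ∣ 9k, and as gcd(9, 17) = 1, exactly when 17 ∣ k.
The smallest positive such k is 17.

17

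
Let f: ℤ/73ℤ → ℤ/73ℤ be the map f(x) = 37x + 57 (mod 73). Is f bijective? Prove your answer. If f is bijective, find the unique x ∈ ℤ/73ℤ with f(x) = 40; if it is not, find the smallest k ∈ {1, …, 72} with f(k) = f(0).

39

If f(s) = f(t), then 37s ≡ 37t (mod 73). Because gcd(37, 73) = 1, we may cancel 37 to get s ≡ t (mod 73).
We now compute 37⁻¹ mod 73 explicitly. Euclid's algorithm: 73 = 1·37 + 36, 37 = 1·36 + 1; back-substituting gives 1 = 2·37 − 1·73, so 37⁻¹ ≡ 2 (mod 73).
For any y ∈ ℤ/73ℤ, x = 2(y − 57) mod 73 satisfies f(x) = 37·2(y − 57) + 57 ≡ y (since 37·2 ≡ 1 mod 73). So every y has a preimage.
Thus f is bijective.
Since f is bijective, we compute f⁻¹(40): solve 37x + 57 ≡ 40 (mod 73), i.e. 37x ≡ 56 (mod 73).
Multiplying by 37⁻¹ = 2 gives x ≡ 2·56 = 112 = 1·73 + 39 ≡ 39 (mod 73).
Check: f(39) = 37·39 + 57 = 1500 = 20·73 + 40 ≡ 40 (mod 73).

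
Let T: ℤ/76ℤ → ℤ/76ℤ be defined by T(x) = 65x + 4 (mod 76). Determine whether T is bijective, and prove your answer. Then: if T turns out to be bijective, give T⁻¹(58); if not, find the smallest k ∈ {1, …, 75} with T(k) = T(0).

By definition, T is injective when T(x_1) = T(x_2) forces x_1 = x_2.
If T(x_1) = T(x_2), then 65x_1 ≡ 65x_2 (mod 76). Because gcd(65, 76) = 1, we may cancel 65 to get x_1 ≡ x_2 (mod 76).
We now compute 65⁻¹ mod 76 explicitly. Euclid's algorithm: 76 = 1·65 + 11, 65 = 5·11 + 10, 11 = 1·10 + 1; back-substituting gives 1 = 69·65 − 59·76, so 65⁻¹ ≡ 69 (mod 76).
For any y ∈ ℤ/76ℤ, x = 69(y − 4) mod 76 satisfies T(x) = 65·69(y − 4) + 4 ≡ y (since 65·69 ≡ 1 mod 76). So every y has a preimage.
Thus T is bijective.
Since T is bijective, we compute T⁻¹(58): solve 65x + 4 ≡ 58 (mod 76), i.e. 65x ≡ 54 (mod 76).
Multiplying by 65⁻¹ = 69 gives x ≡ 69·54 = 3726 = 49·76 + 2 ≡ 2 (mod 76).
Check: T(2) = 65·2 + 4 = 134 = 1·76 + 58 ≡ 58 (mod 76).

2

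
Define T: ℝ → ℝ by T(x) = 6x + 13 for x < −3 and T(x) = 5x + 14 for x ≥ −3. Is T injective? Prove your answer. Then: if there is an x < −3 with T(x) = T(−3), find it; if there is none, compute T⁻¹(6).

Both pieces are strictly increasing (slopes 6 and 5), so each is injective on its own interval.
The left piece maps (−∞, −3) onto (−∞, −5); the right piece maps [−3, ∞) onto [−1, ∞).
These images are disjoint, so no value is attained by both pieces. Hence T is injective.
Because the two images are disjoint, no x < −3 has T(x) = T(−3), so we compute T⁻¹(6): 6 lies in [−1, ∞), so solve 5x + 14 = 6: x = (6 − 14)/5 = −8/5.

-8/5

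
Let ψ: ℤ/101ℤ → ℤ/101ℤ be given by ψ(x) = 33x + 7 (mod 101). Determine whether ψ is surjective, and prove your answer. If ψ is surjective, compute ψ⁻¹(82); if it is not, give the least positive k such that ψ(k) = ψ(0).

39

Since gcd(33, 101) = 1, 33 is invertible modulo 101. Euclid's algorithm: 101 = 3·33 + 2, 33 = 16·2 + 1; back-substituting gives 1 = 49·33 − 16·101, so 33⁻¹ ≡ 49 (mod 101).
Then y ↦ 49(y − 7) is a two-sided inverse to ψ, so every y ∈ ℤ/101ℤ has a preimage.
Hence ψ is surjective.
Since ψ is surjective, we find ψ⁻¹(82): we need 33x ≡ 82 − 7 ≡ 75 (mod 101). Using 33⁻¹ = 49: x ≡ 49·75 = 3675 = 36·101 + 39, so x = 39.
Check: ψ(39) = 33·39 + 7 = 1294 = 12·101 + 82 ≡ 82 (mod 101).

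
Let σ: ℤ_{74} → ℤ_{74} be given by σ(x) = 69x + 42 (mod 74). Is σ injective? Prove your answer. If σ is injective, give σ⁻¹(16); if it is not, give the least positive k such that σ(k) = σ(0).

20

By definition, σ is injective if σ(a) = σ(b) implies a = b.
If σ(a) = σ(b), then 69a ≡ 69b (mod 74). Because gcd(69, 74) = 1, we may cancel 69 to get a ≡ b (mod 74).
So σ is injective.
We now compute 69⁻¹ mod 74 explicitly. Euclid's algorithm: 74 = 1·69 + 5, 69 = 13·5 + 4, 5 = 1·4 + 1; back-substituting gives 1 = 59·69 − 55·74, so 69⁻¹ ≡ 59 (mod 74).
Since σ is injective, we compute σ⁻¹(16): solve 69x + 42 ≡ 16 (mod 74), i.e. 69x ≡ 48 (mod 74).
Multiplying by 69⁻¹ = 59 gives x ≡ 59·48 = 2832 = 38·74 + 20 ≡ 20 (mod 74).
Check: σ(20) = 69·20 + 42 = 1422 = 19·74 + 16 ≡ 16 (mod 74).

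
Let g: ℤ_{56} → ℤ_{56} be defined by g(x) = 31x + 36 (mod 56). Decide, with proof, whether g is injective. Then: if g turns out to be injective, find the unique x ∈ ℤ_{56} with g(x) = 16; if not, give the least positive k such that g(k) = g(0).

12

By definition, g is injective if g(u) = g(v) implies u = v.
If g(u) = g(v), then 31u ≡ 31v (mod 56). Because gcd(31, 56) = 1, we may cancel 31 to get u ≡ v (mod 56).
Hence g is injective.
We now compute 31⁻¹ mod 56 explicitly. Euclid's algorithm: 56 = 1·31 + 25, 31 = 1·25 + 6, 25 = 4·6 + 1; back-substituting gives 1 = 47·31 − 26·56, so 31⁻¹ ≡ 47 (mod 56).
Since g is injective, we find g⁻¹(16): we need 31x ≡ 16 − 36 ≡ 36 (mod 56). Using 31⁻¹ = 47: x ≡ 47·36 = 1692 = 30·56 + 12, so x = 12.
Check: g(12) = 31·12 + 36 = 408 = 7·56 + 16 ≡ 16 (mod 56).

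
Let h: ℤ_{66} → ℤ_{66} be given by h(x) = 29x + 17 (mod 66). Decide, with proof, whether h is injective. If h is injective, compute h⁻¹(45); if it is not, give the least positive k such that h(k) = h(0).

26

Recall: injectivity means: for all s, t in the domain, h(s) = h(t) implies s = t.
If h(s) = h(t), then 29s ≡ 29t (mod 66). Because gcd(29, 66) = 1, we may cancel 29 to get s ≡ t (mod 66).
So h is injective.
We now compute 29⁻¹ mod 66 explicitly. Euclid's algorithm: 66 = 2·29 + 8, 29 = 3·8 + 5, 8 = 1·5 + 3, 5 = 1·3 + 2, 3 = 1·2 + 1; back-substituting gives 1 = 41·29 − 18·66, so 29⁻¹ ≡ 41 (mod 66).
Since h is injective, we find h⁻¹(45): we need 29x ≡ 45 − 17 ≡ 28 (mod 66). Using 29⁻¹ = 41: x ≡ 41·28 = 1148 = 17·66 + 26, so x = 26.
Check: h(26) = 29·26 + 17 = 771 = 11·66 + 45 ≡ 45 (mod 66).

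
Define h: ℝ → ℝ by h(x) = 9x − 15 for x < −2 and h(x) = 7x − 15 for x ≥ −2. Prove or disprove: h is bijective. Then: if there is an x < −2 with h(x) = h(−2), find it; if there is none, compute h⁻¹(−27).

Both pieces are strictly increasing (slopes 9 and 7), so each is injective on its own interval.
The left piece maps (−∞, −2) onto (−∞, −33); the right piece maps [−2, ∞) onto [−29, ∞).
The images leave a gap (−33 has no preimage), so h is not surjective, hence not bijective.
Because the two images are disjoint, no x < −2 has h(x) = h(−2), so we compute h⁻¹(−27): −27 lies in [−29, ∞), so solve 7x − 15 = −27: x = (−27 + 15)/7 = −12/7.

-12/7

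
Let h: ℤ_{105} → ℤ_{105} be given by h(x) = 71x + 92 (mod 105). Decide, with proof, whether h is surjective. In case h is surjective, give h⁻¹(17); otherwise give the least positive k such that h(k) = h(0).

By definition, h is surjective if every y in the codomain equals h(x) for some x in the domain.
Since gcd(71, 105) = 1, 71 is invertible modulo 105. Euclid's algorithm: 105 = 1·71 + 34, 71 = 2·34 + 3, 34 = 11·3 + 1; back-substituting gives 1 = 71·71 − 48·105, so 71⁻¹ ≡ 71 (mod 105).
For any y ∈ ℤ_{105}, x = 71(y − 92) mod 105 satisfies h(x) = 71·71(y − 92) + 92 ≡ y (since 71·71 ≡ 1 mod 105). So every y has a preimage.
Thus h is surjective.
Since h is surjective, we find h⁻¹(17): we need 71x ≡ 17 − 92 ≡ 30 (mod 105). Using 71⁻¹ = 71: x ≡ 71·30 = 2130 = 20·105 + 30, so x = 30.
Check: h(30) = 71·30 + 92 = 2222 = 21·105 + 17 ≡ 17 (mod 105).

30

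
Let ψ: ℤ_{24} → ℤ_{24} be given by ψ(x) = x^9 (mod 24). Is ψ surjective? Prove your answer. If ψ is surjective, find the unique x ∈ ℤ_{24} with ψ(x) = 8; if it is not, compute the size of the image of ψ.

15

ψ(0) = 0^9 = 0.
ψ(6): Repeated squaring mod 24: 6^1 ≡ 6, 6^2 ≡ 6² = 36 ≡ 12, 6^4 ≡ 12² = 144 ≡ 0, 6^8 ≡ 0² = 0. Since 9 = 8 + 1, 6^9 ≡ 0·6: 0·6 = 0. So 6^9 ≡ 0 (mod 24).
So ψ(0) = ψ(6) = 0 while 0 ≠ 6, therefore ψ is not injective.
A non-injective map from the 24-element set ℤ_{24} to itself takes at most 23 distinct values, so it cannot be surjective. Thus ψ is not surjective.
Since ψ is not surjective, we determine |image(ψ)|. Computing x^9 mod 24 for each x (by repeated squaring, reducing mod 24 at every step), the values ψ(0), ψ(1), …, ψ(23) are: 0, 1, 8, 3, 16, 5, 0, 7, 8, 9, 16, 11, 0, 13, 8, 15, 16, 17, 0, 19, 8, 21, 16, 23.
The distinct values are {0, 1, 3, 5, 7, 8, 9, 11, 13, 15, 16, 17, 19, 21, 23}; there are 15 of them.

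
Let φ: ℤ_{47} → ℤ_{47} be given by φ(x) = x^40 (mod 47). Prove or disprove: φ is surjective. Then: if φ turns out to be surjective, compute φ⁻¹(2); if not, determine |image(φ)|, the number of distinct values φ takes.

φ(23): Repeated squaring mod 47: 23^1 ≡ 23, 23^2 ≡ 23² = 529 ≡ 12, 23^4 ≡ 12² = 144 ≡ 3, 23^8 ≡ 3² = 9, 23^16 ≡ 9² = 81 ≡ 34, 23^32 ≡ 34² = 1156 ≡ 28. Since 40 = 32 + 8, 23^40 ≡ 28·9: 28·9 = 252 ≡ 17. So 23^40 ≡ 17 (mod 47).
φ(24): Repeated squaring mod 47: 24^1 ≡ 24, 24^2 ≡ 24² = 576 ≡ 12, 24^4 ≡ 12² = 144 ≡ 3, 24^8 ≡ 3² = 9, 24^16 ≡ 9² = 81 ≡ 34, 24^32 ≡ 34² = 1156 ≡ 28. Since 40 = 32 + 8, 24^40 ≡ 28·9: 28·9 = 252 ≡ 17. So 24^40 ≡ 17 (mod 47).
So φ(23) = φ(24) = 17 while 23 ≠ 24, thus φ is not injective.
A non-injective map from the 47-element set ℤ_{47} to itself takes at most 46 distinct values, so it cannot be surjective. Thus φ is not surjective.
Since φ is not surjective, we determine |image(φ)|. Computing x^40 mod 47 for each x (by repeated squaring, reducing mod 47 at every step), the values φ(0), φ(1), …, φ(46) are: 0, 1, 36, 2, 27, 9, 25, 6, 32, 4, 42, 14, 7, 16, 28, 18, 24, 37, 3, 21, 8, 12, 34, 17, 17, 34, 12, 8, 21, 3, 37, 24, 18, 28, 16, 7, 14, 42, 4, 32, 6, 25, 9, 27, 2, 36, 1.
The distinct values are {0, 1, 2, 3, 4, 6, 7, 8, 9, 12, 14, 16, 17, 18, 21, 24, 25, 27, 28, 32, 34, 36, 37, 42}; there are 24 of them.

24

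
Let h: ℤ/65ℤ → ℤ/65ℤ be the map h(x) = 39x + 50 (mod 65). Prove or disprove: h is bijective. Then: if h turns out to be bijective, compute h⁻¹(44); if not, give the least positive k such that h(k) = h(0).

5

Recall that h is injective when h(u) = h(v) forces u = v.
We have gcd(39, 65) = 13 > 1. Taking u = 0 and v = 5: h(0) = 50 and h(5) = 39·5 + 50 = 245 ≡ 50 (mod 65).
So h(0) = h(5) while 0 ≠ 5, thus h is not injective, hence not bijective.
Since h is not bijective, we find the least positive k with h(k) = h(0): this means 39k ≡ 0 (mod 65), i.e. 65 ∣ 39k. Since gcd(39, 65) = 13, dividing through by 13 this holds exactly when 5 ∣ 3k, and as gcd(3, 5) = 1, exactly when 5 ∣ k.
The smallest positive such k is 5.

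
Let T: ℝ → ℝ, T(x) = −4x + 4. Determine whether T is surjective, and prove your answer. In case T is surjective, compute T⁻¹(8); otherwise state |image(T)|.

-1

For any y ∈ ℝ, x = (y − 4)/(−4) satisfies T(x) = y.
Therefore T is surjective.
Since T is surjective, we compute T⁻¹(8) = (8 − 4)/(−4) = −1.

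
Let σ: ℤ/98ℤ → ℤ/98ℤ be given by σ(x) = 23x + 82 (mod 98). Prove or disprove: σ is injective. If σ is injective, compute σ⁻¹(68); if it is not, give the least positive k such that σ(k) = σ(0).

42

Suppose σ(x_1) = σ(x_2) in ℤ/98ℤ. Then 23x_1 + 82 ≡ 23x_2 + 82 (mod 98), so 23(x_1 − x_2) ≡ 0 (mod 98).
Since gcd(23, 98) = 1, 23 is invertible modulo 98, so x_1 − x_2 ≡ 0 (mod 98), i.e. x_1 = x_2.
Thus σ is injective.
We now compute 23⁻¹ mod 98 explicitly. Euclid's algorithm: 98 = 4·23 + 6, 23 = 3·6 + 5, 6 = 1·5 + 1; back-substituting gives 1 = 81·23 − 19·98, so 23⁻¹ ≡ 81 (mod 98).
Since σ is injective, we compute σ⁻¹(68): solve 23x + 82 ≡ 68 (mod 98), i.e. 23x ≡ 84 (mod 98).
Multiplying by 23⁻¹ = 81 gives x ≡ 81·84 = 6804 = 69·98 + 42 ≡ 42 (mod 98).
Check: σ(42) = 23·42 + 82 = 1048 = 10·98 + 68 ≡ 68 (mod 98).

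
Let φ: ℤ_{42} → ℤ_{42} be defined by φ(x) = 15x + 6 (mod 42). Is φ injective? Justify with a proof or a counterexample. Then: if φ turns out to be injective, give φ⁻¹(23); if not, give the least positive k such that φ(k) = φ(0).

By definition, φ is injective when φ(s) = φ(t) forces s = t.
We have gcd(15, 42) = 3 > 1. Taking s = 0 and t = 14: φ(0) = 6 and φ(14) = 15·14 + 6 = 216 ≡ 6 (mod 42).
So φ(0) = φ(14) while 0 ≠ 14, so φ is not injective.
Since φ is not injective, we find the least positive k with φ(k) = φ(0): this means 15k ≡ 0 (mod 42), i.e. 42 ∣ 15k. Since gcd(15, 42) = 3, dividing through by 3 this holds exactly when 14 ∣ 5k, and as gcd(5, 14) = 1, exactly when 14 ∣ k.
The smallest positive such k is 14.

14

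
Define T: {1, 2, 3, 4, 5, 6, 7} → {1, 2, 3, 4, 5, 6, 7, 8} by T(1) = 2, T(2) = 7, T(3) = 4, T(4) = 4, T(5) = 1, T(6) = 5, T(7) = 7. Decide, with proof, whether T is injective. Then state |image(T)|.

5

T(3) = 4 = T(4) with 3 ≠ 4, so T is not injective.
The image of T is {1, 2, 4, 5, 7}, which has 5 elements.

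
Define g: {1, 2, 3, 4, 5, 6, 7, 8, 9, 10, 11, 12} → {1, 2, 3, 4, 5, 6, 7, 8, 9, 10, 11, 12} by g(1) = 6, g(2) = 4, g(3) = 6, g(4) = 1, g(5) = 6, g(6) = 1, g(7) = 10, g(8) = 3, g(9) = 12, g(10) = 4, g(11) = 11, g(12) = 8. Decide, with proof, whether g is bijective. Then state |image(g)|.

g(1) = 6 = g(3) with 1 ≠ 3, so g is not injective, hence not bijective.
The image of g is {1, 3, 4, 6, 8, 10, 11, 12}, which has 8 elements.

8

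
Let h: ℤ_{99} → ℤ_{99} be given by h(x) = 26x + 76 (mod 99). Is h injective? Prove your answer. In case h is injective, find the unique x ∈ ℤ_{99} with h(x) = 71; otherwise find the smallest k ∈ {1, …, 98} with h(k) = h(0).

95

Suppose h(s) = h(t) in ℤ_{99}. Then 26s + 76 ≡ 26t + 76 (mod 99), so 26(s − t) ≡ 0 (mod 99).
Since gcd(26, 99) = 1, 26 is invertible modulo 99, so s − t ≡ 0 (mod 99), i.e. s = t.
Therefore h is injective.
We now compute 26⁻¹ mod 99 explicitly. Euclid's algorithm: 99 = 3·26 + 21, 26 = 1·21 + 5, 21 = 4·5 + 1; back-substituting gives 1 = 80·26 − 21·99, so 26⁻¹ ≡ 80 (mod 99).
Since h is injective, we compute h⁻¹(71): solve 26x + 76 ≡ 71 (mod 99), i.e. 26x ≡ 94 (mod 99).
Multiplying by 26⁻¹ = 80 gives x ≡ 80·94 = 7520 = 75·99 + 95 ≡ 95 (mod 99).
Check: h(95) = 26·95 + 76 = 2546 = 25·99 + 71 ≡ 71 (mod 99).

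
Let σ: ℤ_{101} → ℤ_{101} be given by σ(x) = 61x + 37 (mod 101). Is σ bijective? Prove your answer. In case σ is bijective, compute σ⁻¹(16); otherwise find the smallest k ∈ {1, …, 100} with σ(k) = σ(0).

99

By definition, injectivity means: for all s, t in the domain, σ(s) = σ(t) implies s = t.
Suppose σ(s) = σ(t) in ℤ_{101}. Then 61s + 37 ≡ 61t + 37 (mod 101), so 61(s − t) ≡ 0 (mod 101).
Since gcd(61, 101) = 1, 61 is invertible modulo 101, hence s − t ≡ 0 (mod 101), i.e. s = t.
We now compute 61⁻¹ mod 101 explicitly. Euclid's algorithm: 101 = 1·61 + 40, 61 = 1·40 + 21, 40 = 1·21 + 19, 21 = 1·19 + 2, 19 = 9·2 + 1; back-substituting gives 1 = 53·61 − 32·101, so 61⁻¹ ≡ 53 (mod 101).
Then y ↦ 53(y − 37) is a two-sided inverse to σ, so every y ∈ ℤ_{101} has a preimage.
So σ is bijective.
Since σ is bijective, we find σ⁻¹(16): we need 61x ≡ 16 − 37 ≡ 80 (mod 101). Using 61⁻¹ = 53: x ≡ 53·80 = 4240 = 41·101 + 99, so x = 99.
Check: σ(99) = 61·99 + 37 = 6076 = 60·101 + 16 ≡ 16 (mod 101).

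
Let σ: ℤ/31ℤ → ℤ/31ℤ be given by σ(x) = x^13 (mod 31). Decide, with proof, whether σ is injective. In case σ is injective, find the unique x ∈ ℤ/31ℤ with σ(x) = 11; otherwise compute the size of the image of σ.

Since 31 is prime, the nonzero elements of ℤ/31ℤ form a cyclic group of order 30.
As gcd(13, 30) = 1, raising to the 13th power is a bijection on this group: if a^13 ≡ b^13 then (ab^{−1})^13 = 1, and the only element of order dividing gcd(13, 30) = 1 is 1, so a = b.
With σ(0) = 0 this makes σ injective on all of ℤ/31ℤ, hence bijective (finite equal-size domain and codomain). In particular σ is injective.
Since σ is injective, we find the preimage of 11. The inverse of x ↦ x^13 on (ℤ/31ℤ)^× is x ↦ x^7, because 13·7 = 91 = 3·30 + 1 ≡ 1 (mod 30) and x^{30} = 1 for x ≠ 0 (Fermat). So σ⁻¹(11) = 11^7 mod 31.
Repeated squaring mod 31: 11^1 ≡ 11, 11^2 ≡ 11² = 121 ≡ 28, 11^4 ≡ 28² = 784 ≡ 9. Since 7 = 4 + 2 + 1, 11^7 ≡ 9·28·11: 9·28 = 252 ≡ 4, then 4·11 = 44 ≡ 13. So 11^7 ≡ 13 (mod 31).
Hence σ⁻¹(11) = 13.

13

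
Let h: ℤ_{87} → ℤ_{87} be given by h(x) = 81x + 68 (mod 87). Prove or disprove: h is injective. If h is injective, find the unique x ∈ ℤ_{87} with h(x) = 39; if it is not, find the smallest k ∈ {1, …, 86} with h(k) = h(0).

29

We have gcd(81, 87) = 3 > 1. Taking u = 0 and v = 29: h(0) = 68 and h(29) = 81·29 + 68 = 2417 ≡ 68 (mod 87).
So h(0) = h(29) while 0 ≠ 29, therefore h is not injective.
Since h is not injective, we find the least positive k with h(k) = h(0): this means 81k ≡ 0 (mod 87), i.e. 87 ∣ 81k. Since gcd(81, 87) = 3, dividing through by 3 this holds exactly when 29 ∣ 27k, and as gcd(27, 29) = 1, exactly when 29 ∣ k.
The smallest positive such k is 29.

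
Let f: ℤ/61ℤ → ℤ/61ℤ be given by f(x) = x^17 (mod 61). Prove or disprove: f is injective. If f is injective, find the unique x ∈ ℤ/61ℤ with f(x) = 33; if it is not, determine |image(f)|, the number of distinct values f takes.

53

Since 61 is prime, the nonzero elements of ℤ/61ℤ form a cyclic group of order 60.
As gcd(17, 60) = 1, raising to the 17th power is a bijection on this group: if s^17 ≡ t^17 then (st^{−1})^17 = 1, and the only element of order dividing gcd(17, 60) = 1 is 1, so s = t.
With f(0) = 0 this makes f injective on all of ℤ/61ℤ, hence bijective (finite equal-size domain and codomain). In particular f is injective.
Since f is injective, we find the preimage of 33. The inverse of x ↦ x^17 on (ℤ/61ℤ)^× is x ↦ x^53, because 17·53 = 901 = 15·60 + 1 ≡ 1 (mod 60) and x^{60} = 1 for x ≠ 0 (Fermat). So f⁻¹(33) = 33^53 mod 61.
Repeated squaring mod 61: 33^1 ≡ 33, 33^2 ≡ 33² = 1089 ≡ 52, 33^4 ≡ 52² = 2704 ≡ 20, 33^8 ≡ 20² = 400 ≡ 34, 33^16 ≡ 34² = 1156 ≡ 58, 33^32 ≡ 58² = 3364 ≡ 9. Since 53 = 32 + 16 + 4 + 1, 33^53 ≡ 9·58·20·33: 9·58 = 522 ≡ 34, then 34·20 = 680 ≡ 9, then 9·33 = 297 ≡ 53. So 33^53 ≡ 53 (mod 61).
Hence f⁻¹(33) = 53.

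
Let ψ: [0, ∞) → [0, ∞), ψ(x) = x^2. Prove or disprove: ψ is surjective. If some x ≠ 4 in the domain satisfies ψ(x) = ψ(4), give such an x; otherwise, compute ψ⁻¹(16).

4

For any y ∈ [0, ∞), x = y^{1/2} ∈ [0, ∞) gives ψ(x) = y, so ψ is surjective.
Since x ↦ x^2 is strictly increasing on [0, ∞), it is injective there, so no x ≠ 4 in the domain has ψ(x) = ψ(4). We therefore compute ψ⁻¹(16) = 16^{1/2} = 4 (indeed 4^2 = 16).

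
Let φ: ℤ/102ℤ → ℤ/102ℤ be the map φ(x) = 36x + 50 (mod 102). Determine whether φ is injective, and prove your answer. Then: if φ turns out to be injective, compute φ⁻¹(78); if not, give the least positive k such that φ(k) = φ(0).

17

We have gcd(36, 102) = 6 > 1. Taking a = 0 and b = 17: φ(0) = 50 and φ(17) = 36·17 + 50 = 662 ≡ 50 (mod 102).
So φ(0) = φ(17) while 0 ≠ 17, thus φ is not injective.
Since φ is not injective, we find the least positive k with φ(k) = φ(0): this means 36k ≡ 0 (mod 102), i.e. 102 ∣ 36k. Since gcd(36, 102) = 6, dividing through by 6 this holds exactly when 17 ∣ 6k, and as gcd(6, 17) = 1, exactly when 17 ∣ k.
The smallest positive such k is 17.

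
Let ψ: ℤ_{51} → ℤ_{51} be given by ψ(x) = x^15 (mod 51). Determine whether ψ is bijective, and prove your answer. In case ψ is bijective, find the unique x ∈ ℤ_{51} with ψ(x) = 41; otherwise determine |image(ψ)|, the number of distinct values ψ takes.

5

Computing x^15 mod 51 for each x (by repeated squaring, reducing mod 51 at every step), the values ψ(0), ψ(1), …, ψ(50) are: 0, 1, 26, 6, 13, 41, 3, 22, 32, 36, 46, 14, 27, 4, 11, 42, 16, 17, 18, 43, 23, 30, 7, 20, 39, 49, 2, 12, 31, 44, 21, 28, 8, 33, 34, 35, 9, 40, 47, 24, 37, 5, 15, 19, 29, 48, 10, 38, 45, 25, 50.
Every element of ℤ_{51} appears exactly once in this list, so ψ is a bijection, and in particular bijective.
Since ψ is bijective, we read off the preimage of 41 from the same table: ψ(5) = 41, so ψ⁻¹(41) = 5.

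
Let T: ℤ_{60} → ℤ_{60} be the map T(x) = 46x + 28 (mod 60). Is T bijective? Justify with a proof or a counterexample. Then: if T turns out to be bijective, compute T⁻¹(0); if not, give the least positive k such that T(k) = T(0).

30

We have gcd(46, 60) = 2 > 1. Taking u = 0 and v = 30: T(0) = 28 and T(30) = 46·30 + 28 = 1408 ≡ 28 (mod 60).
So T(0) = T(30) while 0 ≠ 30, thus T is not injective, hence not bijective.
Since T is not bijective, we find the least positive k with T(k) = T(0): this means 46k ≡ 0 (mod 60), i.e. 60 ∣ 46k. Since gcd(46, 60) = 2, dividing through by 2 this holds exactly when 30 ∣ 23k, and as gcd(23, 30) = 1, exactly when 30 ∣ k.
The smallest positive such k is 30.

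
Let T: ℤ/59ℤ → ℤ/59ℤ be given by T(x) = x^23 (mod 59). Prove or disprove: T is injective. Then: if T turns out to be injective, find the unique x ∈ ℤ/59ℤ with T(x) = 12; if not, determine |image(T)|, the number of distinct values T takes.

Since 59 is prime, the nonzero elements of ℤ/59ℤ form a cyclic group of order 58.
As gcd(23, 58) = 1, raising to the 23rd power is a bijection on this group: if u^23 ≡ v^23 then (uv^{−1})^23 = 1, and the only element of order dividing gcd(23, 58) = 1 is 1, so u = v.
With T(0) = 0 this makes T injective on all of ℤ/59ℤ, hence bijective (finite equal-size domain and codomain). In particular T is injective.
Since T is injective, we find the preimage of 12. The inverse of x ↦ x^23 on (ℤ/59ℤ)^× is x ↦ x^53, because 23·53 = 1219 = 21·58 + 1 ≡ 1 (mod 58) and x^{58} = 1 for x ≠ 0 (Fermat). So T⁻¹(12) = 12^53 mod 59.
Repeated squaring mod 59: 12^1 ≡ 12, 12^2 ≡ 12² = 144 ≡ 26, 12^4 ≡ 26² = 676 ≡ 27, 12^8 ≡ 27² = 729 ≡ 21, 12^16 ≡ 21² = 441 ≡ 28, 12^32 ≡ 28² = 784 ≡ 17. Since 53 = 32 + 16 + 4 + 1, 12^53 ≡ 17·28·27·12: 17·28 = 476 ≡ 4, then 4·27 = 108 ≡ 49, then 49·12 = 588 ≡ 57. So 12^53 ≡ 57 (mod 59).
Hence T⁻¹(12) = 57.

57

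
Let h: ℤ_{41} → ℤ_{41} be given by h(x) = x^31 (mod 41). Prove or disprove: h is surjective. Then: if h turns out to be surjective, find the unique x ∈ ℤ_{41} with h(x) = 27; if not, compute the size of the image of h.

38

Since 41 is prime, the nonzero elements of ℤ_{41} form a cyclic group of order 40.
As gcd(31, 40) = 1, raising to the 31st power is a bijection on this group: if x_1^31 ≡ x_2^31 then (x_1x_2^{−1})^31 = 1, and the only element of order dividing gcd(31, 40) = 1 is 1, so x_1 = x_2.
With h(0) = 0 this makes h injective on all of ℤ_{41}, hence bijective (finite equal-size domain and codomain). In particular h is surjective.
Since h is surjective, we find the preimage of 27. The inverse of x ↦ x^31 on (ℤ_{41})^× is x ↦ x^31, because 31·31 = 961 = 24·40 + 1 ≡ 1 (mod 40) and x^{40} = 1 for x ≠ 0 (Fermat). So h⁻¹(27) = 27^31 mod 41.
Repeated squaring mod 41: 27^1 ≡ 27, 27^2 ≡ 27² = 729 ≡ 32, 27^4 ≡ 32² = 1024 ≡ 40, 27^8 ≡ 40² = 1600 ≡ 1, 27^16 ≡ 1² = 1. Since 31 = 16 + 8 + 4 + 2 + 1, 27^31 ≡ 1·1·40·32·27: 1·1 = 1, then 1·40 = 40, then 40·32 = 1280 ≡ 9, then 9·27 = 243 ≡ 38. So 27^31 ≡ 38 (mod 41).
Hence h⁻¹(27) = 38.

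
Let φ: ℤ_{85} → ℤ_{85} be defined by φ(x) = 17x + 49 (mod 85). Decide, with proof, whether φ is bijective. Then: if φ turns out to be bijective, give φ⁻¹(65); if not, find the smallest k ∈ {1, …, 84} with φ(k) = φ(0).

We have gcd(17, 85) = 17 > 1. Taking u = 0 and v = 5: φ(0) = 49 and φ(5) = 17·5 + 49 = 134 ≡ 49 (mod 85).
So φ(0) = φ(5) while 0 ≠ 5, therefore φ is not injective, hence not bijective.
Since φ is not bijective, we find the least positive k with φ(k) = φ(0): this means 17k ≡ 0 (mod 85), i.e. 85 ∣ 17k. Since gcd(17, 85) = 17, dividing through by 17 this holds exactly when 5 ∣ k.
The smallest positive such k is 5.

5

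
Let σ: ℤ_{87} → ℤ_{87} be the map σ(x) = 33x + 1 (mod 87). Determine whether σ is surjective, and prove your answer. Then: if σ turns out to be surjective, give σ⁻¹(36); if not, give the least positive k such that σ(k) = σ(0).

29

Recall that surjectivity means every element of the codomain has a preimage under σ.
Since gcd(33, 87) = 3, we have 33x ≡ 0 (mod 3) for all x, so σ(x) ≡ 1 (mod 3).
But 0 ≢ 1 (mod 3), so 0 ∈ ℤ_{87} has no preimage. Thus σ is not surjective.
Since σ is not surjective, we find the least positive k with σ(k) = σ(0): this means 33k ≡ 0 (mod 87), i.e. 87 ∣ 33k. Since gcd(33, 87) = 3, dividing through by 3 this holds exactly when 29 ∣ 11k, and as gcd(11, 29) = 1, exactly when 29 ∣ k.
The smallest positive such k is 29.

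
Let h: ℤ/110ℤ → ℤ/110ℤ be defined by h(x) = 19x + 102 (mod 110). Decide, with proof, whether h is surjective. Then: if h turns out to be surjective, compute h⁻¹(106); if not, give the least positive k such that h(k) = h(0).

6

Since gcd(19, 110) = 1, 19 is invertible modulo 110. Euclid's algorithm: 110 = 5·19 + 15, 19 = 1·15 + 4, 15 = 3·4 + 3, 4 = 1·3 + 1; back-substituting gives 1 = 29·19 − 5·110, so 19⁻¹ ≡ 29 (mod 110).
For any y ∈ ℤ/110ℤ, x = 29(y − 102) mod 110 satisfies h(x) = 19·29(y − 102) + 102 ≡ y (since 19·29 ≡ 1 mod 110). So every y has a preimage.
So h is surjective.
Since h is surjective, we find h⁻¹(106): we need 19x ≡ 106 − 102 ≡ 4 (mod 110). Using 19⁻¹ = 29: x ≡ 29·4 = 116 = 1·110 + 6, so x = 6.
Check: h(6) = 19·6 + 102 = 216 = 1·110 + 106 ≡ 106 (mod 110).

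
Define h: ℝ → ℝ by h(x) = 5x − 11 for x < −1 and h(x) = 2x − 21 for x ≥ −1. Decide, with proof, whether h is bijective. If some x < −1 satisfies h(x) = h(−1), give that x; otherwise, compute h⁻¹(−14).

-12/5

Both pieces are strictly increasing (slopes 5 and 2), so each is injective on its own interval.
The left piece maps (−∞, −1) onto (−∞, −16); the right piece maps [−1, ∞) onto [−23, ∞).
These images overlap. In particular h(−1) = −23 (right piece), and solving 5x − 11 = −23 on the left piece gives x = −12/5 < −1.
So h(−12/5) = h(−1) with −12/5 ≠ −1, and h is not injective, hence not bijective. This x = −12/5 is the requested value below −1.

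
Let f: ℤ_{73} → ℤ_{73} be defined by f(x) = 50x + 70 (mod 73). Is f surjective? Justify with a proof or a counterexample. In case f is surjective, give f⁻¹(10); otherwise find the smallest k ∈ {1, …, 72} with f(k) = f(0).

28

Recall: surjectivity means every element of the codomain has a preimage under f.
Since gcd(50, 73) = 1, 50 is invertible modulo 73. Euclid's algorithm: 73 = 1·50 + 23, 50 = 2·23 + 4, 23 = 5·4 + 3, 4 = 1·3 + 1; back-substituting gives 1 = 19·50 − 13·73, so 50⁻¹ ≡ 19 (mod 73).
Then y ↦ 19(y − 70) is a two-sided inverse to f, so every y ∈ ℤ_{73} has a preimage.
Hence f is surjective.
Since f is surjective, we compute f⁻¹(10): solve 50x + 70 ≡ 10 (mod 73), i.e. 50x ≡ 13 (mod 73).
Multiplying by 50⁻¹ = 19 gives x ≡ 19·13 = 247 = 3·73 + 28 ≡ 28 (mod 73).
Check: f(28) = 50·28 + 70 = 1470 = 20·73 + 10 ≡ 10 (mod 73).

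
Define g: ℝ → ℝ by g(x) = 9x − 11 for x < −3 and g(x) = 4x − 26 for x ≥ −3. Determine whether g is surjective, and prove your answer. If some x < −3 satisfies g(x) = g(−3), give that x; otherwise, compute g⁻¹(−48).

-37/9

Both pieces are strictly increasing (slopes 9 and 4), so each is injective on its own interval.
The left piece maps (−∞, −3) onto (−∞, −38); the right piece maps [−3, ∞) onto [−38, ∞).
These images together cover ℝ, so g is surjective.
Because the two images are disjoint, no x < −3 has g(x) = g(−3), so we compute g⁻¹(−48): −48 lies in (−∞, −38), so solve 9x − 11 = −48: x = (−48 + 11)/9 = −37/9.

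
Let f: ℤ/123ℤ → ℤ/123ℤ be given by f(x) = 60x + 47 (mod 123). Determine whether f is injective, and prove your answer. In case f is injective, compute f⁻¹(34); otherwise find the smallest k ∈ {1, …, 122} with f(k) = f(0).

41

By definition, f is injective when f(a) = f(b) forces a = b.
We have gcd(60, 123) = 3 > 1. Taking a = 0 and b = 41: f(0) = 47 and f(41) = 60·41 + 47 = 2507 ≡ 47 (mod 123).
So f(0) = f(41) while 0 ≠ 41, so f is not injective.
Since f is not injective, we find the least positive k with f(k) = f(0): this means 60k ≡ 0 (mod 123), i.e. 123 ∣ 60k. Since gcd(60, 123) = 3, dividing through by 3 this holds exactly when 41 ∣ 20k, and as gcd(20, 41) = 1, exactly when 41 ∣ k.
The smallest positive such k is 41.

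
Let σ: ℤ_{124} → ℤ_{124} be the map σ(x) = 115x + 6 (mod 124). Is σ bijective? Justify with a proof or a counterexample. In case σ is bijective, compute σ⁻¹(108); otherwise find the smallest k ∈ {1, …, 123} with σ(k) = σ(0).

30

If σ(a) = σ(b), then 115a ≡ 115b (mod 124). Because gcd(115, 124) = 1, we may cancel 115 to get a ≡ b (mod 124).
We now compute 115⁻¹ mod 124 explicitly. Euclid's algorithm: 124 = 1·115 + 9, 115 = 12·9 + 7, 9 = 1·7 + 2, 7 = 3·2 + 1; back-substituting gives 1 = 55·115 − 51·124, so 115⁻¹ ≡ 55 (mod 124).
For any y ∈ ℤ_{124}, x = 55(y − 6) mod 124 satisfies σ(x) = 115·55(y − 6) + 6 ≡ y (since 115·55 ≡ 1 mod 124). So every y has a preimage.
Thus σ is bijective.
Since σ is bijective, we compute σ⁻¹(108): solve 115x + 6 ≡ 108 (mod 124), i.e. 115x ≡ 102 (mod 124).
Multiplying by 115⁻¹ = 55 gives x ≡ 55·102 = 5610 = 45·124 + 30 ≡ 30 (mod 124).
Check: σ(30) = 115·30 + 6 = 3456 = 27·124 + 108 ≡ 108 (mod 124).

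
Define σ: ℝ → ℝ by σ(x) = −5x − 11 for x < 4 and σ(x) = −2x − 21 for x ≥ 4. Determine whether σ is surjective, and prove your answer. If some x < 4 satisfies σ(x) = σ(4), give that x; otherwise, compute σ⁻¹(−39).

Both pieces are strictly decreasing (slopes −5 and −2), so each is injective on its own interval.
The left piece maps (−∞, 4) onto (−31, ∞); the right piece maps [4, ∞) onto (−∞, −29].
The union (−31, ∞) ∪ (−∞, −29] covers ℝ, so σ is surjective.
For the follow-up: the images overlap, so an x < 4 with σ(x) = σ(4) exists. σ(4) = −29; solving −5x − 11 = −29 for x < 4 gives x = (−29 + 11)/(−5) = 18/5.

18/5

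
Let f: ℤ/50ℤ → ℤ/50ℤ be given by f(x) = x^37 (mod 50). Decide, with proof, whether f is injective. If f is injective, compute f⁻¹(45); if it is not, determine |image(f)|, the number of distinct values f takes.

42

f(0) = 0^37 = 0.
f(10): Repeated squaring mod 50: 10^1 ≡ 10, 10^2 ≡ 10² = 100 ≡ 0, 10^4 ≡ 0² = 0, 10^8 ≡ 0² = 0, 10^16 ≡ 0² = 0, 10^32 ≡ 0² = 0. Since 37 = 32 + 4 + 1, 10^37 ≡ 0·0·10: 0·0 = 0, then 0·10 = 0. So 10^37 ≡ 0 (mod 50).
So f(0) = f(10) = 0 while 0 ≠ 10, hence f is not injective.
Since f is not injective, we determine |image(f)|. Computing x^37 mod 50 for each x (by repeated squaring, reducing mod 50 at every step), the values f(0), f(1), …, f(49) are: 0, 1, 22, 13, 34, 25, 36, 7, 48, 19, 0, 21, 42, 33, 4, 25, 6, 27, 18, 39, 0, 41, 12, 3, 24, 25, 26, 47, 38, 9, 0, 11, 32, 23, 44, 25, 46, 17, 8, 29, 0, 31, 2, 43, 14, 25, 16, 37, 28, 49.
The distinct values are {0, 1, 2, 3, 4, 6, 7, 8, 9, 11, 12, 13, 14, 16, 17, 18, 19, 21, 22, 23, 24, 25, 26, 27, 28, 29, 31, 32, 33, 34, 36, 37, 38, 39, 41, 42, 43, 44, 46, 47, 48, 49}; there are 42 of them.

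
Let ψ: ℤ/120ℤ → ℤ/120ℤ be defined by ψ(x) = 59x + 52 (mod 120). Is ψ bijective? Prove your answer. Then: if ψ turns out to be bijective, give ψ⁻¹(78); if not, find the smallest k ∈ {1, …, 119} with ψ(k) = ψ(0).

By definition, ψ is injective if ψ(x_1) = ψ(x_2) implies x_1 = x_2.
If ψ(x_1) = ψ(x_2), then 59x_1 ≡ 59x_2 (mod 120). Because gcd(59, 120) = 1, we may cancel 59 to get x_1 ≡ x_2 (mod 120).
We now compute 59⁻¹ mod 120 explicitly. Euclid's algorithm: 120 = 2·59 + 2, 59 = 29·2 + 1; back-substituting gives 1 = 59·59 − 29·120, so 59⁻¹ ≡ 59 (mod 120).
For any y ∈ ℤ/120ℤ, x = 59(y − 52) mod 120 satisfies ψ(x) = 59·59(y − 52) + 52 ≡ y (since 59·59 ≡ 1 mod 120). So every y has a preimage.
Therefore ψ is bijective.
Since ψ is bijective, we compute ψ⁻¹(78): solve 59x + 52 ≡ 78 (mod 120), i.e. 59x ≡ 26 (mod 120).
Multiplying by 59⁻¹ = 59 gives x ≡ 59·26 = 1534 = 12·120 + 94 ≡ 94 (mod 120).
Check: ψ(94) = 59·94 + 52 = 5598 = 46·120 + 78 ≡ 78 (mod 120).

94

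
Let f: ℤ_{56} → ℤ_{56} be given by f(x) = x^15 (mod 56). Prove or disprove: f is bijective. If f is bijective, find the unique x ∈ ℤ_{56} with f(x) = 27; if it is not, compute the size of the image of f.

15

f(2): Repeated squaring mod 56: 2^1 ≡ 2, 2^2 ≡ 2² = 4, 2^4 ≡ 4² = 16, 2^8 ≡ 16² = 256 ≡ 32. Since 15 = 8 + 4 + 2 + 1, 2^15 ≡ 32·16·4·2: 32·16 = 512 ≡ 8, then 8·4 = 32, then 32·2 = 64 ≡ 8. So 2^15 ≡ 8 (mod 56).
f(4): Repeated squaring mod 56: 4^1 ≡ 4, 4^2 ≡ 4² = 16, 4^4 ≡ 16² = 256 ≡ 32, 4^8 ≡ 32² = 1024 ≡ 16. Since 15 = 8 + 4 + 2 + 1, 4^15 ≡ 16·32·16·4: 16·32 = 512 ≡ 8, then 8·16 = 128 ≡ 16, then 16·4 = 64 ≡ 8. So 4^15 ≡ 8 (mod 56).
So f(2) = f(4) = 8 while 2 ≠ 4, therefore f is not injective, hence not bijective.
Since f is not bijective, we determine |image(f)|. Computing x^15 mod 56 for each x (by repeated squaring, reducing mod 56 at every step), the values f(0), f(1), …, f(55) are: 0, 1, 8, 27, 8, 13, 48, 7, 8, 1, 48, 43, 48, 13, 0, 15, 8, 41, 8, 27, 48, 21, 8, 15, 48, 1, 48, 27, 0, 29, 8, 55, 8, 41, 48, 35, 8, 29, 48, 15, 48, 41, 0, 43, 8, 13, 8, 55, 48, 49, 8, 43, 48, 29, 48, 55.
The distinct values are {0, 1, 7, 8, 13, 15, 21, 27, 29, 35, 41, 43, 48, 49, 55}; there are 15 of them.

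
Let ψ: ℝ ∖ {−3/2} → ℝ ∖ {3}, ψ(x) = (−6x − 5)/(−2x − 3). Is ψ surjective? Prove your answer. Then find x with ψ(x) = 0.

-5/6

For any y ≠ 3, solving y(−2x − 3) = −6x − 5 for x gives a well-defined x ≠ −3/2. So ψ is surjective.
Solving ψ(x) = 0: cross-multiplying gives −6x − 5 = 0(−2x − 3), which rearranges to −6x = 5, so x = −5/6.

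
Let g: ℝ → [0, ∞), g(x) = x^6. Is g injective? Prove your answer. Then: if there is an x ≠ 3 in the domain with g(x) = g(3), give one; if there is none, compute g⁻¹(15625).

-3

g(3) = 729 = (−3)^6 = g(−3) (since 6 is even), with 3 ≠ −3. So g is not injective.
For the follow-up, such an x exists: taking x = −3 ∈ ℝ gives g(−3) = 729 = g(3) with −3 ≠ 3.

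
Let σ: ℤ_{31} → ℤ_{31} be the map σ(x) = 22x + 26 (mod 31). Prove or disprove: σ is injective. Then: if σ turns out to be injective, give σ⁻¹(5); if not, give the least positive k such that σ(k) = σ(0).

By definition, σ is injective when σ(s) = σ(t) forces s = t.
If σ(s) = σ(t), then 22s ≡ 22t (mod 31). Because gcd(22, 31) = 1, we may cancel 22 to get s ≡ t (mod 31).
Thus σ is injective.
We now compute 22⁻¹ mod 31 explicitly. Euclid's algorithm: 31 = 1·22 + 9, 22 = 2·9 + 4, 9 = 2·4 + 1; back-substituting gives 1 = 24·22 − 17·31, so 22⁻¹ ≡ 24 (mod 31).
Since σ is injective, we compute σ⁻¹(5): solve 22x + 26 ≡ 5 (mod 31), i.e. 22x ≡ 10 (mod 31).
Multiplying by 22⁻¹ = 24 gives x ≡ 24·10 = 240 = 7·31 + 23 ≡ 23 (mod 31).
Check: σ(23) = 22·23 + 26 = 532 = 17·31 + 5 ≡ 5 (mod 31).

23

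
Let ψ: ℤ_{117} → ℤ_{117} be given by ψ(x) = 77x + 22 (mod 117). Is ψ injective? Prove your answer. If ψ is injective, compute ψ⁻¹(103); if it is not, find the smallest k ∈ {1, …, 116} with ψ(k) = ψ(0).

If ψ(s) = ψ(t), then 77s ≡ 77t (mod 117). Because gcd(77, 117) = 1, we may cancel 77 to get s ≡ t (mod 117).
Therefore ψ is injective.
We now compute 77⁻¹ mod 117 explicitly. Euclid's algorithm: 117 = 1·77 + 40, 77 = 1·40 + 37, 40 = 1·37 + 3, 37 = 12·3 + 1; back-substituting gives 1 = 38·77 − 25·117, so 77⁻¹ ≡ 38 (mod 117).
Since ψ is injective, we find ψ⁻¹(103): we need 77x ≡ 103 − 22 ≡ 81 (mod 117). Using 77⁻¹ = 38: x ≡ 38·81 = 3078 = 26·117 + 36, so x = 36.
Check: ψ(36) = 77·36 + 22 = 2794 = 23·117 + 103 ≡ 103 (mod 117).

36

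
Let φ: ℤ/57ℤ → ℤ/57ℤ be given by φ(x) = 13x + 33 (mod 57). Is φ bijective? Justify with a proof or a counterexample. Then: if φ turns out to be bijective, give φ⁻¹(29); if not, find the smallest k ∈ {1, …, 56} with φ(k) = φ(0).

26

Recall that injectivity means: for all a, b in the domain, φ(a) = φ(b) implies a = b.
Suppose φ(a) = φ(b) in ℤ/57ℤ. Then 13a + 33 ≡ 13b + 33 (mod 57), hence 13(a − b) ≡ 0 (mod 57).
Since gcd(13, 57) = 1, 13 is invertible modulo 57, thus a − b ≡ 0 (mod 57), i.e. a = b.
We now compute 13⁻¹ mod 57 explicitly. Euclid's algorithm: 57 = 4·13 + 5, 13 = 2·5 + 3, 5 = 1·3 + 2, 3 = 1·2 + 1; back-substituting gives 1 = 22·13 − 5·57, so 13⁻¹ ≡ 22 (mod 57).
Then y ↦ 22(y − 33) is a two-sided inverse to φ, so every y ∈ ℤ/57ℤ has a preimage.
Thus φ is bijective.
Since φ is bijective, we find φ⁻¹(29): we need 13x ≡ 29 − 33 ≡ 53 (mod 57). Using 13⁻¹ = 22: x ≡ 22·53 = 1166 = 20·57 + 26, so x = 26.
Check: φ(26) = 13·26 + 33 = 371 = 6·57 + 29 ≡ 29 (mod 57).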